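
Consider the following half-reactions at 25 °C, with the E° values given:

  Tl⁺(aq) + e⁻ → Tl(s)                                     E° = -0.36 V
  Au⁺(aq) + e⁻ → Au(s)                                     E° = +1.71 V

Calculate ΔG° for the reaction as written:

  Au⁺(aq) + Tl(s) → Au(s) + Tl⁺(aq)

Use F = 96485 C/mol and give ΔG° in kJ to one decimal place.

-199.7 kJ

As written, Au⁺/Au is reduced (cathode) and Tl⁺/Tl is oxidised (anode), so E°cell = (+1.71) − (-0.36) = +2.07 V.
Balancing electrons gives n = 1.
ΔG° = −nFE° = −(1)(96485)(+2.07) = -199,724 J = -199.7 kJ.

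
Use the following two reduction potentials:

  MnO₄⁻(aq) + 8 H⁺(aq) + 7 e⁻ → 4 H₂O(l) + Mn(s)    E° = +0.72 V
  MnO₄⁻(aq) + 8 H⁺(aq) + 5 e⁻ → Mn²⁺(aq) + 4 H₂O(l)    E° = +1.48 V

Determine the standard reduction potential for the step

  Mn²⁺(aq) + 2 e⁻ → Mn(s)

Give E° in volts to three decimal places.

Sequential free energies add, so n₃E°₃ = n₁E°₁ + n₂E°₂.
With n₃ = 7, and the known step contributing 5×(+1.48) V, the unknown satisfies 2·E° = 7×(+0.72) − 5×(+1.48) = -2.360.
E° = -2.360 / 2 = -1.180 V.

-1.180 V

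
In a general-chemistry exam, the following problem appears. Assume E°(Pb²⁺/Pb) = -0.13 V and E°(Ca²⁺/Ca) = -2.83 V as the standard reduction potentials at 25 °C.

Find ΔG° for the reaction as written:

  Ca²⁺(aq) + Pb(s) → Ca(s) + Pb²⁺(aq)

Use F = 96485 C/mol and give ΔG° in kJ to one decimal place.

+521.0 kJ

As written, Ca²⁺/Ca is reduced (cathode) and Pb²⁺/Pb is oxidised (anode), so E°cell = (-2.83) − (-0.13) = -2.70 V.
Balancing electrons gives n = 2.
ΔG° = −nFE° = −(2)(96485)(-2.70) = 521,019 J = +521.0 kJ.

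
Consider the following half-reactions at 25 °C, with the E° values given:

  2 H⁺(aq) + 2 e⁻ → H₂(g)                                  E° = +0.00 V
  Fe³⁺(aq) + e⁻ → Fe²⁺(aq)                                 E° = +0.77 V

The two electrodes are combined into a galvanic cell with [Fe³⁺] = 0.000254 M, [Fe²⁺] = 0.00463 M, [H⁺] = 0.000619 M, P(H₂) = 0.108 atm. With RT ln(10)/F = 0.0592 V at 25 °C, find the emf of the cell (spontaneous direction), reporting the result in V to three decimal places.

Fe³⁺/Fe²⁺ is the cathode (higher E°), H⁺/H₂ the anode: E°cell = +0.77 − (+0.00) = +0.77 V, n = 2.
Overall: 2 Fe³⁺(aq) + H₂(g) → 2 Fe²⁺(aq) + 2 H⁺(aq)
Q = [Fe²⁺]^2·[H⁺]^2 / ([Fe³⁺]^2·P(H₂)); log Q = -2.929.
E = E° − (0.0592/n) log Q = +0.77 − (0.0592/2)(-2.929) = +0.857 V.

+0.857 V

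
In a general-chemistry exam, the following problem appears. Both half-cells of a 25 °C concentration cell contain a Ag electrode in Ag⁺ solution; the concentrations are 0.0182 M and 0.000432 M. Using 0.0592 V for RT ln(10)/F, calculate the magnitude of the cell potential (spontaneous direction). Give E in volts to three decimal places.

+0.096 V

For a concentration cell E°cell = 0. The 0.0182 M side is the cathode (reduction is favoured where [Ag⁺] is higher).
With n = 1, E = −(0.0592/1) log([Ag⁺]ₐₙ/[Ag⁺]꜀ₐₜ) = −(0.0592/1) log(0.000432/0.0182) = −(0.0592/1)(-1.625) = +0.096 V.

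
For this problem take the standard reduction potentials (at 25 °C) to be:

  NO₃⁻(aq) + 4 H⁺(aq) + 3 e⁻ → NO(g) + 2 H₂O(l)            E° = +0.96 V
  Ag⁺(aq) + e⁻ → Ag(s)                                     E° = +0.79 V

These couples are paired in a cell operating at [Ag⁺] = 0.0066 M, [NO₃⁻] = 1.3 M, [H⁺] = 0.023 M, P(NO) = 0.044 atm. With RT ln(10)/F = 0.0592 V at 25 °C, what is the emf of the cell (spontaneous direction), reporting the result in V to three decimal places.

+0.199 V

NO₃⁻/NO is the cathode (higher E°), Ag⁺/Ag the anode: E°cell = +0.96 − (+0.79) = +0.17 V, n = 3.
Overall: NO₃⁻(aq) + 4 H⁺(aq) + 3 Ag(s) → NO(g) + 2 H₂O(l) + 3 Ag⁺(aq)
Q = P(NO)·[Ag⁺]^3 / ([NO₃⁻]·[H⁺]^4); log Q = -1.459.
E = E° − (0.0592/n) log Q = +0.17 − (0.0592/3)(-1.459) = +0.199 V.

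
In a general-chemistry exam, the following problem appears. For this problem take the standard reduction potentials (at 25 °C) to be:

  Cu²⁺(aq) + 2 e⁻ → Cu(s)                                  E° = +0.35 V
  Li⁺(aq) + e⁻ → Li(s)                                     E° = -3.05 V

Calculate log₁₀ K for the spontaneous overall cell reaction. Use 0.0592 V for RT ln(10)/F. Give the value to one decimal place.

114.9

Cathode: Cu²⁺/Cu; anode: Li⁺/Li. E°cell = +3.40 V, n = 2.
log K = nE°cell / 0.0592 = (2)(+3.40) / 0.0592 = 114.9.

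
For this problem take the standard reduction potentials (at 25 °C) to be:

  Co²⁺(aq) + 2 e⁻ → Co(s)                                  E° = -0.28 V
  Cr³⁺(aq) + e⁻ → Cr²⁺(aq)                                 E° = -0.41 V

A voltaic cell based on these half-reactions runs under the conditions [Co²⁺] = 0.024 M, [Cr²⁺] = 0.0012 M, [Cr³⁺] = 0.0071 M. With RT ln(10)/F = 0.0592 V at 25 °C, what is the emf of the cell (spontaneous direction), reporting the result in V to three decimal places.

Co²⁺/Co is the cathode (higher E°), Cr³⁺/Cr²⁺ the anode: E°cell = -0.28 − (-0.41) = +0.13 V, n = 2.
Overall: Co²⁺(aq) + 2 Cr²⁺(aq) → Co(s) + 2 Cr³⁺(aq)
Q = [Cr³⁺]^2 / ([Co²⁺]·[Cr²⁺]^2); log Q = 3.164.
E = E° − (0.0592/n) log Q = +0.13 − (0.0592/2)(3.164) = +0.036 V.

+0.036 V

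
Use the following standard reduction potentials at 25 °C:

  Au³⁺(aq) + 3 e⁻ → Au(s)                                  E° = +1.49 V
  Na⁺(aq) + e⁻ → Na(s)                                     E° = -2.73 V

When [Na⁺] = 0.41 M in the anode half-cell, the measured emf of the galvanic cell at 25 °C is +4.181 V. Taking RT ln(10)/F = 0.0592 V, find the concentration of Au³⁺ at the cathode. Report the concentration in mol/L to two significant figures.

Au³⁺/Au is the cathode, Na⁺/Na the anode: E°cell = +4.22 V, n = 3.
Overall reaction: Au³⁺(aq) + 3 Na(s) → Au(s) + 3 Na⁺(aq); Q = [Na⁺]^3/[Au³⁺]^1.
From E = E° − (0.0592/n) log Q: log Q = (E° − E)·n/0.0592 = (+4.22 − (+4.181))·3/0.0592 = 1.9764.
So 1·log[Au³⁺] = 3·log(0.41) − log Q = -1.1616 − (1.9764) = -3.1380; [Au³⁺] = 10^(-3.1380) ≈ 0.00073 M.

0.00073 M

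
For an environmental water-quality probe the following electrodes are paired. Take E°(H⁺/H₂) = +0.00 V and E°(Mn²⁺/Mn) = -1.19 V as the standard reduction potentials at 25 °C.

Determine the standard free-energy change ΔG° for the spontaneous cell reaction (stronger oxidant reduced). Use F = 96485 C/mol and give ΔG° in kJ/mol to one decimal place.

H⁺/H₂ (E° = +0.00 V) is the cathode; Mn²⁺/Mn (E° = -1.19 V) is the anode, so E°cell = +1.19 V.
Balancing electrons gives n = 2 (lcm of 2 and 2).
ΔG° = −nFE° = −(2)(96485)(+1.19) = -229,634 J = -229.6 kJ/mol.

-229.6 kJ/mol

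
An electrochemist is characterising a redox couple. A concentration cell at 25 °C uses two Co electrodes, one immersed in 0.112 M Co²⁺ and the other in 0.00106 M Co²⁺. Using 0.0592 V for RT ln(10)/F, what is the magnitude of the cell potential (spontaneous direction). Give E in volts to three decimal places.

+0.060 V

For a concentration cell E°cell = 0. The 0.112 M side is the cathode (reduction is favoured where [Co²⁺] is higher).
With n = 2, E = −(0.0592/2) log([Co²⁺]ₐₙ/[Co²⁺]꜀ₐₜ) = −(0.0592/2) log(0.00106/0.112) = −(0.0592/2)(-2.024) = +0.060 V.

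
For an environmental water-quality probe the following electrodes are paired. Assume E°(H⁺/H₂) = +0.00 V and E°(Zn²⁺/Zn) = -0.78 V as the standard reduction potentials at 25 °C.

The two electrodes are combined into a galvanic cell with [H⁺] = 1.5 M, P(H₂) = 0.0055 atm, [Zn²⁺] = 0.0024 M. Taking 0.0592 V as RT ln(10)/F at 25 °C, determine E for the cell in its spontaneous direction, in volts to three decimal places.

H⁺/H₂ is the cathode (higher E°), Zn²⁺/Zn the anode: E°cell = +0.00 − (-0.78) = +0.78 V, n = 2.
Overall: 2 H⁺(aq) + Zn(s) → H₂(g) + Zn²⁺(aq)
Q = P(H₂)·[Zn²⁺] / ([H⁺]^2); log Q = -5.232.
E = E° − (0.0592/n) log Q = +0.78 − (0.0592/2)(-5.232) = +0.935 V.

+0.935 V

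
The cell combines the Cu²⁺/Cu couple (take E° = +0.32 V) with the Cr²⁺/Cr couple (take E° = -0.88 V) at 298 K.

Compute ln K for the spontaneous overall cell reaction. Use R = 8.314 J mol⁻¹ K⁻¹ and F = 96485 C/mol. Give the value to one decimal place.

93.5

Cathode: Cu²⁺/Cu; anode: Cr²⁺/Cr. E°cell = (+0.32) − (-0.88) = +1.20 V, with n = 2.
ΔG° = −nFE° = −RT ln K, so ln K = nFE°/(RT) = (2)(96485)(+1.20) / ((8.314)(298)) = 93.464.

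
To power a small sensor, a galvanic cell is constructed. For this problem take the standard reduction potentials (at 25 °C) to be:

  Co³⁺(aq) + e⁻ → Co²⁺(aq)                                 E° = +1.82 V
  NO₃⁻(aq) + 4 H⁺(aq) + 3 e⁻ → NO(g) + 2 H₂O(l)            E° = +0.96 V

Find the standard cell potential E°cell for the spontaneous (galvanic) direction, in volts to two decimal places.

The Co³⁺/Co²⁺ couple has the higher reduction potential, so it is the cathode; NO₃⁻/NO is oxidised at the anode.
E°cell = E°(cathode) − E°(anode) = (+1.82) − (+0.96) = +0.86 V.

+0.86 V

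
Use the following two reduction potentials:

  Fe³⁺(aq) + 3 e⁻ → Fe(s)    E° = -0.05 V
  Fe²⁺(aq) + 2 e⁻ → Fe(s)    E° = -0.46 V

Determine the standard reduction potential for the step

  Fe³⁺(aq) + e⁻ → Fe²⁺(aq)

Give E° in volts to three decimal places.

+0.770 V

Sequential free energies add, so n₃E°₃ = n₁E°₁ + n₂E°₂.
With n₃ = 3, and the known step contributing 2×(-0.46) V, the unknown satisfies 1·E° = 3×(-0.05) − 2×(-0.46) = +0.770.
E° = +0.770 / 1 = +0.770 V.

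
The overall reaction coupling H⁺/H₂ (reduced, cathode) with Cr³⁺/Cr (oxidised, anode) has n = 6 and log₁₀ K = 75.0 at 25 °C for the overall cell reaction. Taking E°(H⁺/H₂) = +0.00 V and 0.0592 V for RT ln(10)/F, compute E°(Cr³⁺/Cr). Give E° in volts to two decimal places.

-0.74 V

E°cell = (0.0592/n)·log K = (0.0592/6)(75.0) = +0.740 V.
Since H⁺/H₂ is the cathode and Cr³⁺/Cr the anode, E°cell = E°(H⁺/H₂) − E°(Cr³⁺/Cr).
So E°(Cr³⁺/Cr) = E°(H⁺/H₂) − E°cell = (+0.00) − (+0.740) = -0.74 V.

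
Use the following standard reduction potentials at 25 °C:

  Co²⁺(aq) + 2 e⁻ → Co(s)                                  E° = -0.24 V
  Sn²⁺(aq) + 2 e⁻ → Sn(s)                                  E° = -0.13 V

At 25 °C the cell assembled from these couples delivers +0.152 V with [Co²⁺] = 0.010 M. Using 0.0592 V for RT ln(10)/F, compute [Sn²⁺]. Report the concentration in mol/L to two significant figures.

0.26 M

Sn²⁺/Sn is the cathode, Co²⁺/Co the anode: E°cell = +0.11 V, n = 2.
Overall reaction: Sn²⁺(aq) + Co(s) → Sn(s) + Co²⁺(aq); Q = [Co²⁺]^1/[Sn²⁺]^1.
From E = E° − (0.0592/n) log Q: log Q = (E° − E)·n/0.0592 = (+0.11 − (+0.152))·2/0.0592 = -1.4189.
So 1·log[Sn²⁺] = 1·log(0.01) − log Q = -2.0000 − (-1.4189) = -0.5811; [Sn²⁺] = 10^(-0.5811) ≈ 0.26 M.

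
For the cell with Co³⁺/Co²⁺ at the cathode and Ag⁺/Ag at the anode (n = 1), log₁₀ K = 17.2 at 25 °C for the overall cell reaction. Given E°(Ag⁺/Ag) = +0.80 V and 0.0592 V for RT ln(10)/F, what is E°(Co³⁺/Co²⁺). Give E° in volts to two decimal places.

+1.82 V

E°cell = (0.0592/n)·log K = (0.0592/1)(17.2) = +1.018 V.
Since Co³⁺/Co²⁺ is the cathode and Ag⁺/Ag the anode, E°cell = E°(Co³⁺/Co²⁺) − E°(Ag⁺/Ag).
So E°(Co³⁺/Co²⁺) = E°cell + E°(Ag⁺/Ag) = +1.018 + (+0.80) = +1.82 V.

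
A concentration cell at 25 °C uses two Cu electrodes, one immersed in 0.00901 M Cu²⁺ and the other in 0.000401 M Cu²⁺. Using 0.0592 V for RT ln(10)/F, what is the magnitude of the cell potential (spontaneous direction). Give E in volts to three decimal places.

For a concentration cell E°cell = 0. The 0.00901 M side is the cathode (reduction is favoured where [Cu²⁺] is higher).
With n = 2, E = −(0.0592/2) log([Cu²⁺]ₐₙ/[Cu²⁺]꜀ₐₜ) = −(0.0592/2) log(0.000401/0.00901) = −(0.0592/2)(-1.352) = +0.040 V.

+0.040 V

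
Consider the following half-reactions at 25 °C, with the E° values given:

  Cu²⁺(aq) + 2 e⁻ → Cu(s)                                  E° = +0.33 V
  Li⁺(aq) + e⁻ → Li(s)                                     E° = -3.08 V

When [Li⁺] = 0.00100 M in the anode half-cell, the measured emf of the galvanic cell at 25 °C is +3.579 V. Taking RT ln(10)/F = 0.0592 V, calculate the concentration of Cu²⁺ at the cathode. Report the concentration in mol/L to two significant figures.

Cu²⁺/Cu is the cathode, Li⁺/Li the anode: E°cell = +3.41 V, n = 2.
Overall reaction: Cu²⁺(aq) + 2 Li(s) → Cu(s) + 2 Li⁺(aq); Q = [Li⁺]^2/[Cu²⁺]^1.
From E = E° − (0.0592/n) log Q: log Q = (E° − E)·n/0.0592 = (+3.41 − (+3.579))·2/0.0592 = -5.7095.
So 1·log[Cu²⁺] = 2·log(0.001) − log Q = -6.0000 − (-5.7095) = -0.2905; [Cu²⁺] = 10^(-0.2905) ≈ 0.51 M.

0.51 M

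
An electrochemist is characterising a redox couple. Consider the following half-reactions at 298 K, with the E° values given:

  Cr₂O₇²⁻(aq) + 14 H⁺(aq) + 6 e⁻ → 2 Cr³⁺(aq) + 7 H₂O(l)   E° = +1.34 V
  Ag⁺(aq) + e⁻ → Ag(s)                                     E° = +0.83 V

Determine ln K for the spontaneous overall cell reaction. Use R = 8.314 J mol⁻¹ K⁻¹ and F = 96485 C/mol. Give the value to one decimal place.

119.2

Cathode: Cr₂O₇²⁻/Cr³⁺; anode: Ag⁺/Ag. E°cell = (+1.34) − (+0.83) = +0.51 V, with n = 6.
ΔG° = −nFE° = −RT ln K, so ln K = nFE°/(RT) = (6)(96485)(+0.51) / ((8.314)(298)) = 119.167.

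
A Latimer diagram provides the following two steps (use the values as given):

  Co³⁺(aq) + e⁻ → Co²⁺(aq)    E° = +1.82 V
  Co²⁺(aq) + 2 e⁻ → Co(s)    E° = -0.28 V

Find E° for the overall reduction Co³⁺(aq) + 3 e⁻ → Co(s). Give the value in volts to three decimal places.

+0.420 V

Standard free energies of sequential steps add: ΔG°₃ = ΔG°₁ + ΔG°₂, so n₃E°₃ = n₁E°₁ + n₂E°₂.
E°₃ = (1×+1.82 + 2×-0.28) / 3 = (+1.260) / 3 = +0.420 V.
E° values themselves are not directly additive — weighting by electron count is essential.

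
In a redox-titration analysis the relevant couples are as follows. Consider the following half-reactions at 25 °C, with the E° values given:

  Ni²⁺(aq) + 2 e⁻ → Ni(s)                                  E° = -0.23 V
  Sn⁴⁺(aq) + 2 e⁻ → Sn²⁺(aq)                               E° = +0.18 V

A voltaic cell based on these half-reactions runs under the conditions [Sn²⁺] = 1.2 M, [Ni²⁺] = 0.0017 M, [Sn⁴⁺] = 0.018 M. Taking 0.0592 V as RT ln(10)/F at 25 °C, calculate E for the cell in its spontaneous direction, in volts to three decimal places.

Sn⁴⁺/Sn²⁺ is the cathode (higher E°), Ni²⁺/Ni the anode: E°cell = +0.18 − (-0.23) = +0.41 V, n = 2.
Overall: Sn⁴⁺(aq) + Ni(s) → Sn²⁺(aq) + Ni²⁺(aq)
Q = [Sn²⁺]·[Ni²⁺] / ([Sn⁴⁺]); log Q = -0.946.
E = E° − (0.0592/n) log Q = +0.41 − (0.0592/2)(-0.946) = +0.438 V.

+0.438 V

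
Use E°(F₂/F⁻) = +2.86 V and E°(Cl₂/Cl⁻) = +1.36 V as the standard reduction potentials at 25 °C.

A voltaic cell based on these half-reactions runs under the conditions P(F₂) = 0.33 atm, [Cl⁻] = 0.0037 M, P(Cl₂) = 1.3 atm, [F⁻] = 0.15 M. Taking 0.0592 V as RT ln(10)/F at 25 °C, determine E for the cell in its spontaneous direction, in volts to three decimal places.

F₂/F⁻ is the cathode (higher E°), Cl₂/Cl⁻ the anode: E°cell = +2.86 − (+1.36) = +1.50 V, n = 2.
Overall: F₂(g) + 2 Cl⁻(aq) → 2 F⁻(aq) + Cl₂(g)
Q = [F⁻]^2·P(Cl₂) / (P(F₂)·[Cl⁻]^2); log Q = 3.811.
E = E° − (0.0592/n) log Q = +1.50 − (0.0592/2)(3.811) = +1.387 V.

+1.387 V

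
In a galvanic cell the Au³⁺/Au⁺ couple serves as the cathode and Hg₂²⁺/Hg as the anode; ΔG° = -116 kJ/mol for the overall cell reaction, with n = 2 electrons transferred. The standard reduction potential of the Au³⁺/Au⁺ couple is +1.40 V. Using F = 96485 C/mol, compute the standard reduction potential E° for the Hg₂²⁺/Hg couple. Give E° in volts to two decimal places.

+0.80 V

E°cell = −ΔG°/(nF) = −(-116×10³)/((2)(96485)) = +0.601 V.
Since Au³⁺/Au⁺ is the cathode and Hg₂²⁺/Hg the anode, E°cell = E°(Au³⁺/Au⁺) − E°(Hg₂²⁺/Hg).
So E°(Hg₂²⁺/Hg) = E°(Au³⁺/Au⁺) − E°cell = (+1.40) − (+0.601) = +0.80 V.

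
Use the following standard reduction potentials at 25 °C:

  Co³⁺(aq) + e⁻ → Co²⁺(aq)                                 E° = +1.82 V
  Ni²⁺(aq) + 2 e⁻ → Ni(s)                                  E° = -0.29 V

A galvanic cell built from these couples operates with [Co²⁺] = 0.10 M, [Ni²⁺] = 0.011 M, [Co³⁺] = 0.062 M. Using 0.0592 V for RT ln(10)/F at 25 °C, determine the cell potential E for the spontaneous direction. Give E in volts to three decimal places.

+2.156 V

Co³⁺/Co²⁺ is the cathode (higher E°), Ni²⁺/Ni the anode: E°cell = +1.82 − (-0.29) = +2.11 V, n = 2.
Overall: 2 Co³⁺(aq) + Ni(s) → 2 Co²⁺(aq) + Ni²⁺(aq)
Q = [Co²⁺]^2·[Ni²⁺] / ([Co³⁺]^2); log Q = -1.543.
E = E° − (0.0592/n) log Q = +2.11 − (0.0592/2)(-1.543) = +2.156 V.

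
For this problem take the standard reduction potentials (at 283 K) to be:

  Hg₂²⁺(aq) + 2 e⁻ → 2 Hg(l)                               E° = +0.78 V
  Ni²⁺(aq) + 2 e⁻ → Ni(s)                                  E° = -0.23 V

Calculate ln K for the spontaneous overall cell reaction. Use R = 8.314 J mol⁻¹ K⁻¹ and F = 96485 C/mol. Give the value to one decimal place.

82.8

Cathode: Hg₂²⁺/Hg; anode: Ni²⁺/Ni. E°cell = (+0.78) − (-0.23) = +1.01 V, with n = 2.
ΔG° = −nFE° = −RT ln K, so ln K = nFE°/(RT) = (2)(96485)(+1.01) / ((8.314)(283)) = 82.835.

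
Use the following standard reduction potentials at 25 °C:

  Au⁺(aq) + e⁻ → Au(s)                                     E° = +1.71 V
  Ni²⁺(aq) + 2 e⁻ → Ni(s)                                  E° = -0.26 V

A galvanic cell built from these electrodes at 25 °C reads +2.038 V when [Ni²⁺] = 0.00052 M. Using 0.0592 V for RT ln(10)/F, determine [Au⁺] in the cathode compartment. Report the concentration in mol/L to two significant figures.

0.32 M

Au⁺/Au is the cathode, Ni²⁺/Ni the anode: E°cell = +1.97 V, n = 2.
Overall reaction: 2 Au⁺(aq) + Ni(s) → 2 Au(s) + Ni²⁺(aq); Q = [Ni²⁺]^1/[Au⁺]^2.
From E = E° − (0.0592/n) log Q: log Q = (E° − E)·n/0.0592 = (+1.97 − (+2.038))·2/0.0592 = -2.2973.
So 2·log[Au⁺] = 1·log(0.00052) − log Q = -3.2840 − (-2.2973) = -0.9867; log[Au⁺] = -0.9867 / 2 = -0.4934; [Au⁺] = 10^(-0.4934) ≈ 0.32 M.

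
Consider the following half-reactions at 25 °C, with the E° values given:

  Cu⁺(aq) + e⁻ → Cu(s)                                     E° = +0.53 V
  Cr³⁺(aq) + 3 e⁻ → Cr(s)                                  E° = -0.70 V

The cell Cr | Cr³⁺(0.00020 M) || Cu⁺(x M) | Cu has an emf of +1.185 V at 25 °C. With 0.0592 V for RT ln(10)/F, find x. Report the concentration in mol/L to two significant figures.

Cu⁺/Cu is the cathode, Cr³⁺/Cr the anode: E°cell = +1.23 V, n = 3.
Overall reaction: 3 Cu⁺(aq) + Cr(s) → 3 Cu(s) + Cr³⁺(aq); Q = [Cr³⁺]^1/[Cu⁺]^3.
From E = E° − (0.0592/n) log Q: log Q = (E° − E)·n/0.0592 = (+1.23 − (+1.185))·3/0.0592 = 2.2804.
So 3·log[Cu⁺] = 1·log(0.0002) − log Q = -3.6990 − (2.2804) = -5.9794; log[Cu⁺] = -5.9794 / 3 = -1.9931; [Cu⁺] = 10^(-1.9931) ≈ 0.010 M.

0.010 M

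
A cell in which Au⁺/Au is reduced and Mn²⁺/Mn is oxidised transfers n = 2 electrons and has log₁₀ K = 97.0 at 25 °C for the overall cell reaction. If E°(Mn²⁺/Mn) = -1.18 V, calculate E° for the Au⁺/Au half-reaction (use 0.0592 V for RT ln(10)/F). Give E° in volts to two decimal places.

E°cell = (0.0592/n)·log K = (0.0592/2)(97.0) = +2.871 V.
Since Au⁺/Au is the cathode and Mn²⁺/Mn the anode, E°cell = E°(Au⁺/Au) − E°(Mn²⁺/Mn).
So E°(Au⁺/Au) = E°cell + E°(Mn²⁺/Mn) = +2.871 + (-1.18) = +1.69 V.

+1.69 V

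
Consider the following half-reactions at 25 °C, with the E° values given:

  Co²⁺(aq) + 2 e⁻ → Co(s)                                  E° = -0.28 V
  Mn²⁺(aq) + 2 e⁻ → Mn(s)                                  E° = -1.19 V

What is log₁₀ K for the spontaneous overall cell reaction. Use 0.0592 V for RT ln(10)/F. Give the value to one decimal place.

30.7

Cathode: Co²⁺/Co; anode: Mn²⁺/Mn. E°cell = +0.91 V, n = 2.
log K = nE°cell / 0.0592 = (2)(+0.91) / 0.0592 = 30.7.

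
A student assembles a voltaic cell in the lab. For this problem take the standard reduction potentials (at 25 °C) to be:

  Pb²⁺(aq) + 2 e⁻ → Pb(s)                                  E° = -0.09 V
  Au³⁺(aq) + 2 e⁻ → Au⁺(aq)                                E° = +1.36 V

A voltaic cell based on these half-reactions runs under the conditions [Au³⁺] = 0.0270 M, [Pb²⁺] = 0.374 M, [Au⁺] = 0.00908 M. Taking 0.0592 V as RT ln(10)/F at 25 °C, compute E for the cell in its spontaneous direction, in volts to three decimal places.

Au³⁺/Au⁺ is the cathode (higher E°), Pb²⁺/Pb the anode: E°cell = +1.36 − (-0.09) = +1.45 V, n = 2.
Overall: Au³⁺(aq) + Pb(s) → Au⁺(aq) + Pb²⁺(aq)
Q = [Au⁺]·[Pb²⁺] / ([Au³⁺]); log Q = -0.900.
E = E° − (0.0592/n) log Q = +1.45 − (0.0592/2)(-0.900) = +1.477 V.

+1.477 V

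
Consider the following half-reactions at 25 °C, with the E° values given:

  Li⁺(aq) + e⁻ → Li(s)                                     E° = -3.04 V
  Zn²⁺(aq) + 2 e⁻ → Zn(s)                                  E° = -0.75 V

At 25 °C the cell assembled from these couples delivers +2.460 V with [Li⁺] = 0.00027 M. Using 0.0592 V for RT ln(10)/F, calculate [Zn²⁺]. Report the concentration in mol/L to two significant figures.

Zn²⁺/Zn is the cathode, Li⁺/Li the anode: E°cell = +2.29 V, n = 2.
Overall reaction: Zn²⁺(aq) + 2 Li(s) → Zn(s) + 2 Li⁺(aq); Q = [Li⁺]^2/[Zn²⁺]^1.
From E = E° − (0.0592/n) log Q: log Q = (E° − E)·n/0.0592 = (+2.29 − (+2.460))·2/0.0592 = -5.7432.
So 1·log[Zn²⁺] = 2·log(0.00027) − log Q = -7.1373 − (-5.7432) = -1.3941; [Zn²⁺] = 10^(-1.3941) ≈ 0.040 M.

0.040 M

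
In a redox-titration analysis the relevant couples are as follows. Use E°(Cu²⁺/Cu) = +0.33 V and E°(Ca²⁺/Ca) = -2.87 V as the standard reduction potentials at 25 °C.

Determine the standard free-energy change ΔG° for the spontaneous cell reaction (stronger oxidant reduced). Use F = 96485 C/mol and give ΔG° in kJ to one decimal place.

-617.5 kJ

Cu²⁺/Cu (E° = +0.33 V) is the cathode; Ca²⁺/Ca (E° = -2.87 V) is the anode, so E°cell = +3.20 V.
Balancing electrons gives n = 2 (lcm of 2 and 2).
ΔG° = −nFE° = −(2)(96485)(+3.20) = -617,504 J = -617.5 kJ.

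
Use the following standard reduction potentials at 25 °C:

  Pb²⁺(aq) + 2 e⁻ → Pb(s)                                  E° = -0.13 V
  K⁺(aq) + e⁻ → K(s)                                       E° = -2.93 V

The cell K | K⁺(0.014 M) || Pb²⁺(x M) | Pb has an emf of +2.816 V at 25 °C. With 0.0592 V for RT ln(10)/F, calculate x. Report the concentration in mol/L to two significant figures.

0.00068 M

Pb²⁺/Pb is the cathode, K⁺/K the anode: E°cell = +2.80 V, n = 2.
Overall reaction: Pb²⁺(aq) + 2 K(s) → Pb(s) + 2 K⁺(aq); Q = [K⁺]^2/[Pb²⁺]^1.
From E = E° − (0.0592/n) log Q: log Q = (E° − E)·n/0.0592 = (+2.80 − (+2.816))·2/0.0592 = -0.5405.
So 1·log[Pb²⁺] = 2·log(0.014) − log Q = -3.7077 − (-0.5405) = -3.1672; [Pb²⁺] = 10^(-3.1672) ≈ 0.00068 M.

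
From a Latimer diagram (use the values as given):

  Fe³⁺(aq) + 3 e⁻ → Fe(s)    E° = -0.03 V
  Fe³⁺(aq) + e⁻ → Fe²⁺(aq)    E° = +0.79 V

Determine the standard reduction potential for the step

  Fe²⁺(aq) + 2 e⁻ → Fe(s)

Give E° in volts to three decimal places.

-0.440 V

Sequential free energies add, so n₃E°₃ = n₁E°₁ + n₂E°₂.
With n₃ = 3, and the known step contributing 1×(+0.79) V, the unknown satisfies 2·E° = 3×(-0.03) − 1×(+0.79) = -0.880.
E° = -0.880 / 2 = -0.440 V.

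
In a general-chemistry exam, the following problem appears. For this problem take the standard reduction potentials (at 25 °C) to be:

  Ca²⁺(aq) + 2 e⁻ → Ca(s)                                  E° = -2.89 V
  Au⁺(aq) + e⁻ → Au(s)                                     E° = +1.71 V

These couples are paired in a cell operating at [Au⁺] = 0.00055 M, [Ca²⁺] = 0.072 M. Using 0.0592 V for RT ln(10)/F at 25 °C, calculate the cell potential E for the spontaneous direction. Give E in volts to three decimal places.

+4.441 V

Au⁺/Au is the cathode (higher E°), Ca²⁺/Ca the anode: E°cell = +1.71 − (-2.89) = +4.60 V, n = 2.
Overall: 2 Au⁺(aq) + Ca(s) → 2 Au(s) + Ca²⁺(aq)
Q = [Ca²⁺] / ([Au⁺]^2); log Q = 5.377.
E = E° − (0.0592/n) log Q = +4.60 − (0.0592/2)(5.377) = +4.441 V.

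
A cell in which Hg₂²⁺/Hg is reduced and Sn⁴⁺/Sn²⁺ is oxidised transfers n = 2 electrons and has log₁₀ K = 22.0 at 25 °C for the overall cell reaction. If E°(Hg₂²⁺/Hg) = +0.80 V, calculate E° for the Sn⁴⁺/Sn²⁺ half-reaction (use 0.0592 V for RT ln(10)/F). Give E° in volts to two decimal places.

+0.15 V

E°cell = (0.0592/n)·log K = (0.0592/2)(22.0) = +0.651 V.
Since Hg₂²⁺/Hg is the cathode and Sn⁴⁺/Sn²⁺ the anode, E°cell = E°(Hg₂²⁺/Hg) − E°(Sn⁴⁺/Sn²⁺).
So E°(Sn⁴⁺/Sn²⁺) = E°(Hg₂²⁺/Hg) − E°cell = (+0.80) − (+0.651) = +0.15 V.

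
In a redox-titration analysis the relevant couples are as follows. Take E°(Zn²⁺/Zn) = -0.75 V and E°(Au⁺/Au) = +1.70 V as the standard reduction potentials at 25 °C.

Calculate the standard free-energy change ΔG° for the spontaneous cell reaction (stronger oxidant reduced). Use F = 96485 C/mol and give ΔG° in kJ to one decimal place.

-472.8 kJ

Au⁺/Au (E° = +1.70 V) is the cathode; Zn²⁺/Zn (E° = -0.75 V) is the anode, so E°cell = +2.45 V.
Balancing electrons gives n = 2 (lcm of 1 and 2).
ΔG° = −nFE° = −(2)(96485)(+2.45) = -472,777 J = -472.8 kJ.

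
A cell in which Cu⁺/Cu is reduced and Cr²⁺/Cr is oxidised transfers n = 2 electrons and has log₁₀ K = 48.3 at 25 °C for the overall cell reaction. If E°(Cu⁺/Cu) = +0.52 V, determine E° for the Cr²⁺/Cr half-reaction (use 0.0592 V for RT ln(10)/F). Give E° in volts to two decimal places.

E°cell = (0.0592/n)·log K = (0.0592/2)(48.3) = +1.430 V.
Since Cu⁺/Cu is the cathode and Cr²⁺/Cr the anode, E°cell = E°(Cu⁺/Cu) − E°(Cr²⁺/Cr).
So E°(Cr²⁺/Cr) = E°(Cu⁺/Cu) − E°cell = (+0.52) − (+1.430) = -0.91 V.

-0.91 V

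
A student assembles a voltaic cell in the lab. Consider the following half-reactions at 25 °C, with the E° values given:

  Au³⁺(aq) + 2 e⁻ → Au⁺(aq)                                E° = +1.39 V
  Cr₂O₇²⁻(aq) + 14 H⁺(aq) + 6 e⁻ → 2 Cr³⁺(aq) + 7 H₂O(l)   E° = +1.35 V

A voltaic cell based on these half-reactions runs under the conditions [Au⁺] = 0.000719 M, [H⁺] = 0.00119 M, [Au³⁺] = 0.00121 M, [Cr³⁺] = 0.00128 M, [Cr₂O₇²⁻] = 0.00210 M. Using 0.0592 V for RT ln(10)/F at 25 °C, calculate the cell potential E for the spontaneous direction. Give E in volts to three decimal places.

+0.420 V

Au³⁺/Au⁺ is the cathode (higher E°), Cr₂O₇²⁻/Cr³⁺ the anode: E°cell = +1.39 − (+1.35) = +0.04 V, n = 6.
Overall: 3 Au³⁺(aq) + 2 Cr³⁺(aq) + 7 H₂O(l) → 3 Au⁺(aq) + Cr₂O₇²⁻(aq) + 14 H⁺(aq)
Q = [Au⁺]^3·[Cr₂O₇²⁻]·[H⁺]^14 / ([Au³⁺]^3·[Cr³⁺]^2); log Q = -38.513.
E = E° − (0.0592/n) log Q = +0.04 − (0.0592/6)(-38.513) = +0.420 V.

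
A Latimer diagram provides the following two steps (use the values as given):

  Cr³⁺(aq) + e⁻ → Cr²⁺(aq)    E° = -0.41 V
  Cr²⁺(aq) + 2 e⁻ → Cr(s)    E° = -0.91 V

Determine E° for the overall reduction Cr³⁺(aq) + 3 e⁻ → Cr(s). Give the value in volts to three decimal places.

Standard free energies of sequential steps add: ΔG°₃ = ΔG°₁ + ΔG°₂, so n₃E°₃ = n₁E°₁ + n₂E°₂.
E°₃ = (1×-0.41 + 2×-0.91) / 3 = (-2.230) / 3 = -0.743 V.
Simply averaging or adding the two E° values would be wrong; the electron-weighted sum is required.

-0.743 V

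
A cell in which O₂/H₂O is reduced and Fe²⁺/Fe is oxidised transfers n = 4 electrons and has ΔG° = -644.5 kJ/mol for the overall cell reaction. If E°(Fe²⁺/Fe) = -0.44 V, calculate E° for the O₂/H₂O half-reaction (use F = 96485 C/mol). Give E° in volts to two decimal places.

+1.23 V

E°cell = −ΔG°/(nF) = −(-644.5×10³)/((4)(96485)) = +1.670 V.
Since O₂/H₂O is the cathode and Fe²⁺/Fe the anode, E°cell = E°(O₂/H₂O) − E°(Fe²⁺/Fe).
So E°(O₂/H₂O) = E°cell + E°(Fe²⁺/Fe) = +1.670 + (-0.44) = +1.23 V.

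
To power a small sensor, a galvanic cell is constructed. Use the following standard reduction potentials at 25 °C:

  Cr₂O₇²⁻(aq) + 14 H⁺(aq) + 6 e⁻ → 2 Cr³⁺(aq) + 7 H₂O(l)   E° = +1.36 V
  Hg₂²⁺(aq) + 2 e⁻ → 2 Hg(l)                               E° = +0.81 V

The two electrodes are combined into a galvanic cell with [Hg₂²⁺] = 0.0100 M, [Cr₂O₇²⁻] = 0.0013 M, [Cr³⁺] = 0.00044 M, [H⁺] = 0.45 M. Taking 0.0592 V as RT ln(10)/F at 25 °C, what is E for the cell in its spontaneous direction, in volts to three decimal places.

+0.599 V

Cr₂O₇²⁻/Cr³⁺ is the cathode (higher E°), Hg₂²⁺/Hg the anode: E°cell = +1.36 − (+0.81) = +0.55 V, n = 6.
Overall: Cr₂O₇²⁻(aq) + 14 H⁺(aq) + 6 Hg(l) → 2 Cr³⁺(aq) + 7 H₂O(l) + 3 Hg₂²⁺(aq)
Q = [Cr³⁺]^2·[Hg₂²⁺]^3 / ([Cr₂O₇²⁻]·[H⁺]^14); log Q = -4.972.
E = E° − (0.0592/n) log Q = +0.55 − (0.0592/6)(-4.972) = +0.599 V.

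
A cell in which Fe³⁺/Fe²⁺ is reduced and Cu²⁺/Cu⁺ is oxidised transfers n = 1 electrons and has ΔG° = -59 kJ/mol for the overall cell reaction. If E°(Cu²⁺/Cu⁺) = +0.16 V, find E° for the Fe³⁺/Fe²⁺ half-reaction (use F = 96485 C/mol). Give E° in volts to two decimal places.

+0.77 V

E°cell = −ΔG°/(nF) = −(-59×10³)/((1)(96485)) = +0.611 V.
Since Fe³⁺/Fe²⁺ is the cathode and Cu²⁺/Cu⁺ the anode, E°cell = E°(Fe³⁺/Fe²⁺) − E°(Cu²⁺/Cu⁺).
So E°(Fe³⁺/Fe²⁺) = E°cell + E°(Cu²⁺/Cu⁺) = +0.611 + (+0.16) = +0.77 V.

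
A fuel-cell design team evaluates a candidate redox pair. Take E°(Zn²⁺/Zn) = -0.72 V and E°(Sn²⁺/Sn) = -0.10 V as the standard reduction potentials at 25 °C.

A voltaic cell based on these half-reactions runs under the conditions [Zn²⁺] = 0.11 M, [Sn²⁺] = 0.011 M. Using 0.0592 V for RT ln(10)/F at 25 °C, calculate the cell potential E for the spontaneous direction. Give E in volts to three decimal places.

+0.590 V

Sn²⁺/Sn is the cathode (higher E°), Zn²⁺/Zn the anode: E°cell = -0.10 − (-0.72) = +0.62 V, n = 2.
Overall: Sn²⁺(aq) + Zn(s) → Sn(s) + Zn²⁺(aq)
Q = [Zn²⁺] / ([Sn²⁺]); log Q = 1.000.
E = E° − (0.0592/n) log Q = +0.62 − (0.0592/2)(1.000) = +0.590 V.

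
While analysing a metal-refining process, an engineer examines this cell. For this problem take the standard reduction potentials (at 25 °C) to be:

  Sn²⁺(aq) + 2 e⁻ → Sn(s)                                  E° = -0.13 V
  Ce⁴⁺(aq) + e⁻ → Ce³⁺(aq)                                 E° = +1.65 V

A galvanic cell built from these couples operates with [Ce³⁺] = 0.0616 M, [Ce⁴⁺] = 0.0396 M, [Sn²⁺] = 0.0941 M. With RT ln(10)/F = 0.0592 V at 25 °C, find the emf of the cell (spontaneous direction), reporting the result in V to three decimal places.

Ce⁴⁺/Ce³⁺ is the cathode (higher E°), Sn²⁺/Sn the anode: E°cell = +1.65 − (-0.13) = +1.78 V, n = 2.
Overall: 2 Ce⁴⁺(aq) + Sn(s) → 2 Ce³⁺(aq) + Sn²⁺(aq)
Q = [Ce³⁺]^2·[Sn²⁺] / ([Ce⁴⁺]^2); log Q = -0.643.
E = E° − (0.0592/n) log Q = +1.78 − (0.0592/2)(-0.643) = +1.799 V.

+1.799 V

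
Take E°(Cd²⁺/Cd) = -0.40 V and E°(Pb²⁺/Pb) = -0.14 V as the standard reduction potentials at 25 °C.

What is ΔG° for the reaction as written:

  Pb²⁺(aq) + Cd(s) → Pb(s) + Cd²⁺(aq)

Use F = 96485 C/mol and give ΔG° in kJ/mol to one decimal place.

-50.2 kJ/mol

As written, Pb²⁺/Pb is reduced (cathode) and Cd²⁺/Cd is oxidised (anode), so E°cell = (-0.14) − (-0.40) = +0.26 V.
Balancing electrons gives n = 2.
ΔG° = −nFE° = −(2)(96485)(+0.26) = -50,172 J = -50.2 kJ/mol.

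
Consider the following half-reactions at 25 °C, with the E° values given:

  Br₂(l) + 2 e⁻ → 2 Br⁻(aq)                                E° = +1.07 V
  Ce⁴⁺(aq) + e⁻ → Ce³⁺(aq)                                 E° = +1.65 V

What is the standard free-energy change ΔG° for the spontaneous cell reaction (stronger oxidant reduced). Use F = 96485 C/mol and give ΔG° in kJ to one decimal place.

Ce⁴⁺/Ce³⁺ (E° = +1.65 V) is the cathode; Br₂/Br⁻ (E° = +1.07 V) is the anode, so E°cell = +0.58 V.
Balancing electrons gives n = 2 (lcm of 1 and 2).
ΔG° = −nFE° = −(2)(96485)(+0.58) = -111,923 J = -111.9 kJ.

-111.9 kJ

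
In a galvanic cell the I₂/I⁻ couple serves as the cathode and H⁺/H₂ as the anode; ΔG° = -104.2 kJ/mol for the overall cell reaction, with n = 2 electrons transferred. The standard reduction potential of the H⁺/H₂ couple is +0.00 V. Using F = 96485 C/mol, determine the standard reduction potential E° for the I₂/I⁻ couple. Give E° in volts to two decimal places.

+0.54 V

E°cell = −ΔG°/(nF) = −(-104.2×10³)/((2)(96485)) = +0.540 V.
Since I₂/I⁻ is the cathode and H⁺/H₂ the anode, E°cell = E°(I₂/I⁻) − E°(H⁺/H₂).
So E°(I₂/I⁻) = E°cell + E°(H⁺/H₂) = +0.540 + (+0.00) = +0.54 V.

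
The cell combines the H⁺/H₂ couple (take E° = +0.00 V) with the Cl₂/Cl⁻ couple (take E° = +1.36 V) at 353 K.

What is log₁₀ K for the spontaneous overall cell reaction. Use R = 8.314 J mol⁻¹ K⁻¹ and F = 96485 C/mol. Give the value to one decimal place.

Cathode: Cl₂/Cl⁻; anode: H⁺/H₂. E°cell = (+1.36) − (+0.00) = +1.36 V, with n = 2.
ΔG° = −nFE° = −RT ln K, so ln K = nFE°/(RT) = (2)(96485)(+1.36) / ((8.314)(353)) = 89.422.
log₁₀ K = 89.422 / ln 10 = 38.8.

38.8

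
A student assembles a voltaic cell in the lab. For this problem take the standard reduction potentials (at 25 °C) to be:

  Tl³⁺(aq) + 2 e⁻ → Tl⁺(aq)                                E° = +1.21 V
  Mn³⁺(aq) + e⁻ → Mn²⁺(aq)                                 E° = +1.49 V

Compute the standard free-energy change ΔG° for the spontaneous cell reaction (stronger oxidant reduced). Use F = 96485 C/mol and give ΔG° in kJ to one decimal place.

Mn³⁺/Mn²⁺ (E° = +1.49 V) is the cathode; Tl³⁺/Tl⁺ (E° = +1.21 V) is the anode, so E°cell = +0.28 V.
Balancing electrons gives n = 2 (lcm of 1 and 2).
ΔG° = −nFE° = −(2)(96485)(+0.28) = -54,032 J = -54.0 kJ.

-54.0 kJ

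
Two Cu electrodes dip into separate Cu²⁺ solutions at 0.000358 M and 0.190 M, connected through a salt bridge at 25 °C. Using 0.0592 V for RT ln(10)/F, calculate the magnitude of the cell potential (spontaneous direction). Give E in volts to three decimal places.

For a concentration cell E°cell = 0. The 0.190 M side is the cathode (reduction is favoured where [Cu²⁺] is higher).
With n = 2, E = −(0.0592/2) log([Cu²⁺]ₐₙ/[Cu²⁺]꜀ₐₜ) = −(0.0592/2) log(0.000358/0.19) = −(0.0592/2)(-2.725) = +0.081 V.

+0.081 V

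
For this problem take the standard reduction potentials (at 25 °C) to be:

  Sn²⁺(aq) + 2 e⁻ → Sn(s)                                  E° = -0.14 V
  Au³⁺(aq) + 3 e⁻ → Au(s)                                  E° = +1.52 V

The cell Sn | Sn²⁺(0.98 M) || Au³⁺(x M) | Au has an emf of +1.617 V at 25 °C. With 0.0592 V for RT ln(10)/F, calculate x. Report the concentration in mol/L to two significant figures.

Au³⁺/Au is the cathode, Sn²⁺/Sn the anode: E°cell = +1.66 V, n = 6.
Overall reaction: 2 Au³⁺(aq) + 3 Sn(s) → 2 Au(s) + 3 Sn²⁺(aq); Q = [Sn²⁺]^3/[Au³⁺]^2.
From E = E° − (0.0592/n) log Q: log Q = (E° − E)·n/0.0592 = (+1.66 − (+1.617))·6/0.0592 = 4.3581.
So 2·log[Au³⁺] = 3·log(0.98) − log Q = -0.0263 − (4.3581) = -4.3844; log[Au³⁺] = -4.3844 / 2 = -2.1922; [Au³⁺] = 10^(-2.1922) ≈ 0.0064 M.

0.0064 M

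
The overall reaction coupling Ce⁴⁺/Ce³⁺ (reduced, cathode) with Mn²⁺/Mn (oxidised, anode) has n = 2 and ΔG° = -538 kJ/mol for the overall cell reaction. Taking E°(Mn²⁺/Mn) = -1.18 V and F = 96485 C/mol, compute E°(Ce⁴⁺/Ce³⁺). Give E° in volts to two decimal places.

+1.61 V

E°cell = −ΔG°/(nF) = −(-538×10³)/((2)(96485)) = +2.788 V.
Since Ce⁴⁺/Ce³⁺ is the cathode and Mn²⁺/Mn the anode, E°cell = E°(Ce⁴⁺/Ce³⁺) − E°(Mn²⁺/Mn).
So E°(Ce⁴⁺/Ce³⁺) = E°cell + E°(Mn²⁺/Mn) = +2.788 + (-1.18) = +1.61 V.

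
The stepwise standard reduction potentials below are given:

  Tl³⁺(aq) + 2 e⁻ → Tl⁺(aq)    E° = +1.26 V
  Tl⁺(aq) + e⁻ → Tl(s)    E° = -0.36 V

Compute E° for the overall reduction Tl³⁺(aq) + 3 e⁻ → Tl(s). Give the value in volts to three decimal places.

+0.720 V

Adding the free-energy changes (−nFE°) of the two steps gives −n₃FE°₃ = −n₁FE°₁ − n₂FE°₂.
E°₃ = (2×+1.26 + 1×-0.36) / 3 = (+2.160) / 3 = +0.720 V.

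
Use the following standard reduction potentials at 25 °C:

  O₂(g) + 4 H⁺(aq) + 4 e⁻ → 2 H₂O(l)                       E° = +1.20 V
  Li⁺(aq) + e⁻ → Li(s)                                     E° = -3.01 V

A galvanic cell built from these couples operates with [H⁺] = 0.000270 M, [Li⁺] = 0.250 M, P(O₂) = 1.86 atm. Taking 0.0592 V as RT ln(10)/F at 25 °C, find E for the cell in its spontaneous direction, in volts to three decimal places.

O₂/H₂O is the cathode (higher E°), Li⁺/Li the anode: E°cell = +1.20 − (-3.01) = +4.21 V, n = 4.
Overall: O₂(g) + 4 H⁺(aq) + 4 Li(s) → 2 H₂O(l) + 4 Li⁺(aq)
Q = [Li⁺]^4 / (P(O₂)·[H⁺]^4); log Q = 11.597.
E = E° − (0.0592/n) log Q = +4.21 − (0.0592/4)(11.597) = +4.038 V.

+4.038 V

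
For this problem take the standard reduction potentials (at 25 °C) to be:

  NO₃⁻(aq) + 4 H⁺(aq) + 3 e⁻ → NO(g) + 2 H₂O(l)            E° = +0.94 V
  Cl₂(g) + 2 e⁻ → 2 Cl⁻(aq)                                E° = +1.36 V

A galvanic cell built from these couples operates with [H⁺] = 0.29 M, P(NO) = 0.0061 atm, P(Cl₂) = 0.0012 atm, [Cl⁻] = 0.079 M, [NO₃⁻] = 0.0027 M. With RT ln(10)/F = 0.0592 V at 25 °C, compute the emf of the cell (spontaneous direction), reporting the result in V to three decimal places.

+0.448 V

Cl₂/Cl⁻ is the cathode (higher E°), NO₃⁻/NO the anode: E°cell = +1.36 − (+0.94) = +0.42 V, n = 6.
Overall: 3 Cl₂(g) + 2 NO(g) + 4 H₂O(l) → 6 Cl⁻(aq) + 2 NO₃⁻(aq) + 8 H⁺(aq)
Q = [Cl⁻]^6·[NO₃⁻]^2·[H⁺]^8 / (P(Cl₂)^3·P(NO)^2); log Q = -2.861.
E = E° − (0.0592/n) log Q = +0.42 − (0.0592/6)(-2.861) = +0.448 V.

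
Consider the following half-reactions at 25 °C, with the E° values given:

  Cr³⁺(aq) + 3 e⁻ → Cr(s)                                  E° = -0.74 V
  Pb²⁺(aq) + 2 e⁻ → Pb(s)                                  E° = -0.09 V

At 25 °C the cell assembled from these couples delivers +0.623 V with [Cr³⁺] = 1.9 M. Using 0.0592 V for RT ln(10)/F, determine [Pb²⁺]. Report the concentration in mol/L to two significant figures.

0.19 M

Pb²⁺/Pb is the cathode, Cr³⁺/Cr the anode: E°cell = +0.65 V, n = 6.
Overall reaction: 3 Pb²⁺(aq) + 2 Cr(s) → 3 Pb(s) + 2 Cr³⁺(aq); Q = [Cr³⁺]^2/[Pb²⁺]^3.
From E = E° − (0.0592/n) log Q: log Q = (E° − E)·n/0.0592 = (+0.65 − (+0.623))·6/0.0592 = 2.7365.
So 3·log[Pb²⁺] = 2·log(1.9) − log Q = 0.5575 − (2.7365) = -2.1790; log[Pb²⁺] = -2.1790 / 3 = -0.7263; [Pb²⁺] = 10^(-0.7263) ≈ 0.19 M.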